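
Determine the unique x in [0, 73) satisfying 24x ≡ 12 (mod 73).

24⁻¹ ≡ 70 (mod 73) because 24·70 = 1680 = 23·73 + 1.
So x ≡ 70·12 = 840 ≡ 37 (mod 73).
Check: 24·37 = 888 = 12·73 + 12.

37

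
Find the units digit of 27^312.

1

Last digits of 7^n: 7, 9, 3, 1 (period 4).
312 mod 4 = 0, so the last digit matches 7^4 = 1.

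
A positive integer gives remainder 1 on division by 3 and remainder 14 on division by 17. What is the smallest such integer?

31

Since 17·2 ≡ 1 (mod 3), take x = 14 + 17·((1−14)·2 mod 3) = 14 + 17·1 = 31.
Check: 31 mod 3 = 1, 31 mod 17 = 14.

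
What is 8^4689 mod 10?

8

The units digit of 8^n cycles with period 4: 8, 4, 2, 6, …
4689 mod 4 = 1, so the last digit matches 8^1 = 8.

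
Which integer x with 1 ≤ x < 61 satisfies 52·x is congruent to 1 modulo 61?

27

52·27 = 1404 = 23·61 + 1, so 52⁻¹ ≡ 27 (mod 61).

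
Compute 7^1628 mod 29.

Square-and-reduce mod 29: 7^1≡7, 7^2≡20, 7^4≡23, 7^8≡7, 7^16≡20, 7^32≡23, 7^64≡7, 7^128≡20, 7^256≡23, 7^512≡7, 7^1024≡20.
1628 = 4 + 8 + 16 + 64 + 512 + 1024, so 7^1628 ≡ 23·7·20·7·7·20 ≡ 23 (mod 29).

23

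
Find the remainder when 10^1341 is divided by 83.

Successive squares of 10 mod 83: 10^1≡10, 10^2≡17, 10^4≡40, 10^8≡23, 10^16≡31, 10^32≡48, 10^64≡63, 10^128≡68, 10^256≡59, 10^512≡78, 10^1024≡25.
Since 1341 = 1 + 4 + 8 + 16 + 32 + 256 + 1024 in binary, 10^1341 ≡ 10·40·23·31·48·59·25 ≡ 12 (mod 83).

12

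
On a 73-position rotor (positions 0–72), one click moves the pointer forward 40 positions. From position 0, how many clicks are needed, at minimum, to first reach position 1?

73 = 1·40 + 33
40 = 1·33 + 7
33 = 4·7 + 5
7 = 1·5 + 2
5 = 2·2 + 1
2 = 2·1 + 0
Back-substituting gives 40·42 ≡ 1 (mod 73).

42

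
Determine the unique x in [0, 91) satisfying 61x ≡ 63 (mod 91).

The inverse of 61 mod 91 is 3 (since 61·3 = 183 ≡ 1).
Multiplying both sides by 3: x ≡ 3·63 = 189 ≡ 7 (mod 91).
Check: 61·7 = 427 = 4·91 + 63.

7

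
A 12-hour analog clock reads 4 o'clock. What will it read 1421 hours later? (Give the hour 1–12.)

1421 = 118·12 + 5, so 1421 mod 12 = 5.
4 + 5 → 9 on a 12-hour dial.

9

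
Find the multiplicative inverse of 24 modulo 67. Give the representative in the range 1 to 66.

14

67 = 2·24 + 19
24 = 1·19 + 5
19 = 3·5 + 4
5 = 1·4 + 1
4 = 4·1 + 0
Back-substituting gives 24·14 ≡ 1 (mod 67).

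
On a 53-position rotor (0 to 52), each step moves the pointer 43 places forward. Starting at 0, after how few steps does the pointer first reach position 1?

37

The inverse of 43 mod 53 is 37 (since 43·37 = 1591 ≡ 1).
Multiplying both sides by 37: x ≡ 37·1 = 37 ≡ 37 (mod 53).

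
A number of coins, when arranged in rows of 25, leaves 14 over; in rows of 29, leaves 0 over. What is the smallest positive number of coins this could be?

x ≡ 14 (mod 25) gives x ∈ {14, 39, 64, 89, 114, 139, 164, 189, …}.
The first of these with x mod 29 = 0 is 464.

464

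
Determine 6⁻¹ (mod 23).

23 = 3·6 + 5
6 = 1·5 + 1
5 = 5·1 + 0
Back-substituting gives 6·4 ≡ 1 (mod 23).

4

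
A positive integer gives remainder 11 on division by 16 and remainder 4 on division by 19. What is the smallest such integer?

Since 19·11 ≡ 1 (mod 16), take x = 4 + 19·((11−4)·11 mod 16) = 4 + 19·13 = 251.
Check: 251 mod 16 = 11, 251 mod 19 = 4.

251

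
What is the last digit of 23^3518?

Last digits of 3^n: 3, 9, 7, 1 (period 4).
3518 mod 4 = 2, so the last digit matches 3^2 = 9.

9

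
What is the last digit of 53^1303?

Powers of 3 mod 10 repeat with period 4: 3, 9, 7, 1.
1303 mod 4 = 3, so the last digit matches 3^3 = 7.

7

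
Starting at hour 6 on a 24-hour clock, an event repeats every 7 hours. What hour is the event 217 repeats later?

13

217·7 = 1519.
1519 − 63·24 = 7, so 1519 ≡ 7 (mod 24).
(6 + 7) mod 24 = 13.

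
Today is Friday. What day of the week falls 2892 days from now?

Saturday

2892 − 413·7 = 1, so 2892 ≡ 1 (mod 7).
Friday + 1 day → Saturday.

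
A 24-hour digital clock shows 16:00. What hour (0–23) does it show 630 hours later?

630 − 26·24 = 6, so 630 ≡ 6 (mod 24).
(16 + 6) mod 24 = 22.

22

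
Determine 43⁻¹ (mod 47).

43·35 = 1505 = 32·47 + 1, so 43⁻¹ ≡ 35 (mod 47).

35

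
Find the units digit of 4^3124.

Powers of 4 mod 10 repeat with period 2: 4, 6.
3124 leaves remainder 0 on division by 2, so 4^3124 ends in 6.

6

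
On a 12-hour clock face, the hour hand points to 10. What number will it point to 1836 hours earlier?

10

Dividing 1836 by 12 gives quotient 153 and remainder 0.
10 − 0 → 10 on a 12-hour dial.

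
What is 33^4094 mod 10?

9

Powers of 3 mod 10 repeat with period 4: 3, 9, 7, 1.
4094 leaves remainder 2 on division by 4, so 33^4094 ends in 9.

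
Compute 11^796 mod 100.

Square-and-reduce mod 100: 11^1≡11, 11^2≡21, 11^4≡41, 11^8≡81, 11^16≡61, 11^32≡21, 11^64≡41, 11^128≡81, 11^256≡61, 11^512≡21.
796 = 4 + 8 + 16 + 256 + 512, so 11^796 ≡ 41·81·61·61·21 ≡ 61 (mod 100).

61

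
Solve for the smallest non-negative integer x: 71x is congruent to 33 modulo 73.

The inverse of 71 mod 73 is 36 (since 71·36 = 2556 ≡ 1).
So x ≡ 36·33 = 1188 ≡ 20 (mod 73).

20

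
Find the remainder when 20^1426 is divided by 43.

Square-and-reduce mod 43: 20^1≡20, 20^2≡13, 20^4≡40, 20^8≡9, 20^16≡38, 20^32≡25, 20^64≡23, 20^128≡13, 20^256≡40, 20^512≡9, 20^1024≡38.
Since 1426 = 2 + 16 + 128 + 256 + 1024 in binary, 20^1426 ≡ 13·38·13·40·38 ≡ 10 (mod 43).

10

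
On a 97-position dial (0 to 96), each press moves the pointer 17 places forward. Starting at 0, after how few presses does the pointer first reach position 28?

The inverse of 17 mod 97 is 40 (since 17·40 = 680 ≡ 1).
So x ≡ 40·28 = 1120 ≡ 53 (mod 97).
Check: 17·53 = 901 = 9·97 + 28.

53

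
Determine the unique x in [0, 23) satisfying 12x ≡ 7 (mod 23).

12⁻¹ ≡ 2 (mod 23) because 12·2 = 24 = 1·23 + 1.
So x ≡ 2·7 = 14 ≡ 14 (mod 23).

14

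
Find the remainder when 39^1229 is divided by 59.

Successive squares of 39 mod 59: 39^1≡39, 39^2≡46, 39^4≡51, 39^8≡5, 39^16≡25, 39^32≡35, 39^64≡45, 39^128≡19, 39^256≡7, 39^512≡49, 39^1024≡41.
1229 = 1 + 4 + 8 + 64 + 128 + 1024, so 39^1229 ≡ 39·51·5·45·19·41 ≡ 2 (mod 59).

2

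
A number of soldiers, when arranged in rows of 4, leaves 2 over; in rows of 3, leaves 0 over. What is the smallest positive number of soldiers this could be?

Since 3·3 ≡ 1 (mod 4), take x = 0 + 3·((2−0)·3 mod 4) = 0 + 3·2 = 6.
Check: 6 mod 4 = 2, 6 mod 3 = 0.

6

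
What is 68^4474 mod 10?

The units digit of 68^n cycles with period 4: 8, 4, 2, 6, …
4474 mod 4 = 2, so the last digit matches 8^2 = 4.

4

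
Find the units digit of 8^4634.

4

The units digit of 8^n cycles with period 4: 8, 4, 2, 6, …
4634 leaves remainder 2 on division by 4, so 8^4634 ends in 4.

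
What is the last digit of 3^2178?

9

The units digit of 3^n cycles with period 4: 3, 9, 7, 1, …
2178 leaves remainder 2 on division by 4, so 3^2178 ends in 9.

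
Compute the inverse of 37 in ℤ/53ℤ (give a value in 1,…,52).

53 = 1·37 + 16
37 = 2·16 + 5
16 = 3·5 + 1
5 = 5·1 + 0
Back-substituting gives 37·43 ≡ 1 (mod 53).

43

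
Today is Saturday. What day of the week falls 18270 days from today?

Dividing 18270 by 7 gives quotient 2610 and remainder 0.
Saturday + 0 days → Saturday.

Saturday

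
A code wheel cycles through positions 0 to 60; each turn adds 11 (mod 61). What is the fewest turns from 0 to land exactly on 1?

50

11·50 = 550 = 9·61 + 1, so 11⁻¹ ≡ 50 (mod 61).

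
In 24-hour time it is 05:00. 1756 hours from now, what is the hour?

1756 − 73·24 = 4, so 1756 ≡ 4 (mod 24).
(5 + 4) mod 24 = 9.

9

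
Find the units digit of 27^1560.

1

The units digit of 27^n cycles with period 4: 7, 9, 3, 1, …
1560 mod 4 = 0, so the last digit matches 7^4 = 1.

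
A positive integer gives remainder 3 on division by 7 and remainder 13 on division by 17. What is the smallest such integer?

x ≡ 3 (mod 7) gives x ∈ {3, 10, 17, 24, 31, 38, 45, 52, …}.
The first of these with x mod 17 = 13 is 115.

115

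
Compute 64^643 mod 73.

Successive squares of 64 mod 73: 64^1≡64, 64^2≡8, 64^4≡64, 64^8≡8, 64^16≡64, 64^32≡8, 64^64≡64, 64^128≡8, 64^256≡64, 64^512≡8.
643 = 1 + 2 + 128 + 512, so 64^643 ≡ 64·8·8·8 ≡ 64 (mod 73).

64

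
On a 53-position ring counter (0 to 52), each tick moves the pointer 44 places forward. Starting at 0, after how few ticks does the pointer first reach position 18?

44⁻¹ ≡ 47 (mod 53) because 44·47 = 2068 = 39·53 + 1.
Multiplying both sides by 47: x ≡ 47·18 = 846 ≡ 51 (mod 53).
Check: 44·51 = 2244 = 42·53 + 18.

51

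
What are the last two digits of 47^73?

By repeated squaring mod 100: 47^1≡47, 47^2≡9, 47^4≡81, 47^8≡61, 47^16≡21, 47^32≡41, 47^64≡81.
73 = 1 + 8 + 64, so 47^73 ≡ 47·61·81 ≡ 27 (mod 100).

27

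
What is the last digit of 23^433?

Last digits of 3^n: 3, 9, 7, 1 (period 4).
433 leaves remainder 1 on division by 4, so 23^433 ends in 3.

3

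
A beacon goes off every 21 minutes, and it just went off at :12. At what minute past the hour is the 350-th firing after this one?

350·21 = 7350.
7350 − 122·60 = 30, so 7350 ≡ 30 (mod 60).
(12 + 30) mod 60 = 42.

42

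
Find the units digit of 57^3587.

Last digits of 7^n: 7, 9, 3, 1 (period 4).
3587 mod 4 = 3, so the last digit matches 7^3 = 3.

3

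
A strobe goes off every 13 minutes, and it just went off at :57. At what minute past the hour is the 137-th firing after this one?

137·13 = 1781.
1781 mod 60 = 41 (since 29·60 = 1740).
(57 + 41) mod 60 = 38.

38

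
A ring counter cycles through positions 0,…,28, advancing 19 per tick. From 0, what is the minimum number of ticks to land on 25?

12

19⁻¹ ≡ 26 (mod 29) because 19·26 = 494 = 17·29 + 1.
So x ≡ 26·25 = 650 ≡ 12 (mod 29).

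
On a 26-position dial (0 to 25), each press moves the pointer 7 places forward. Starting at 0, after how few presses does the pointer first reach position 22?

18

The inverse of 7 mod 26 is 15 (since 7·15 = 105 ≡ 1).
So x ≡ 15·22 = 330 ≡ 18 (mod 26).
Check: 7·18 = 126 = 4·26 + 22.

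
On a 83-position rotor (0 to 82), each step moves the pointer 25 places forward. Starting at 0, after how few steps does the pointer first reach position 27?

21

25⁻¹ ≡ 10 (mod 83) because 25·10 = 250 = 3·83 + 1.
So x ≡ 10·27 = 270 ≡ 21 (mod 83).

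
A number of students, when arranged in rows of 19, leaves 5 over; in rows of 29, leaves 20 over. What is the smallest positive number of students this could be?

x ≡ 5 (mod 19) gives x ∈ {5, 24, 43, 62, 81, 100, 119, 138, …}.
The first of these with x mod 29 = 20 is 252.

252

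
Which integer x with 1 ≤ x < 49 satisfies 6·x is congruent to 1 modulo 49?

49 = 8·6 + 1
6 = 6·1 + 0
Back-substituting gives 6·41 ≡ 1 (mod 49).

41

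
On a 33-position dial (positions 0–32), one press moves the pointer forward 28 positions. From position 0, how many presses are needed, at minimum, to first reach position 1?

33 = 1·28 + 5
28 = 5·5 + 3
5 = 1·3 + 2
3 = 1·2 + 1
2 = 2·1 + 0
Back-substituting gives 28·13 ≡ 1 (mod 33).

13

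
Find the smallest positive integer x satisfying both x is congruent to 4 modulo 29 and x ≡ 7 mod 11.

Since 11·8 ≡ 1 (mod 29), take x = 7 + 11·((4−7)·8 mod 29) = 7 + 11·5 = 62.
Check: 62 mod 29 = 4, 62 mod 11 = 7.

62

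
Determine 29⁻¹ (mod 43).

3

43 = 1·29 + 14
29 = 2·14 + 1
14 = 14·1 + 0
Back-substituting gives 29·3 ≡ 1 (mod 43).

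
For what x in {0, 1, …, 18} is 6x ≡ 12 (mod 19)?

2

The inverse of 6 mod 19 is 16 (since 6·16 = 96 ≡ 1).
So x ≡ 16·12 = 192 ≡ 2 (mod 19).
Check: 6·2 = 12 = 0·19 + 12.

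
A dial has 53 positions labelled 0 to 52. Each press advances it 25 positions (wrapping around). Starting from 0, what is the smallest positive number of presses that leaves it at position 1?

17

53 = 2·25 + 3
25 = 8·3 + 1
3 = 3·1 + 0
Back-substituting gives 25·17 ≡ 1 (mod 53).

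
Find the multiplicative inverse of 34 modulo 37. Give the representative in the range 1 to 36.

12

34·12 = 408 = 11·37 + 1, so 34⁻¹ ≡ 12 (mod 37).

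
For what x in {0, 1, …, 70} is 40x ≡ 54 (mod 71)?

40⁻¹ ≡ 16 (mod 71) because 40·16 = 640 = 9·71 + 1.
So x ≡ 16·54 = 864 ≡ 12 (mod 71).
Check: 40·12 = 480 = 6·71 + 54.

12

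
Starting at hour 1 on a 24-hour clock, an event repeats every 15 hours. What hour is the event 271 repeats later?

271·15 = 4065.
4065 − 169·24 = 9, so 4065 ≡ 9 (mod 24).
(1 + 9) mod 24 = 10.

10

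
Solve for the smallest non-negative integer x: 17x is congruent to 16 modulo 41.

13

17⁻¹ ≡ 29 (mod 41) because 17·29 = 493 = 12·41 + 1.
So x ≡ 29·16 = 464 ≡ 13 (mod 41).
Check: 17·13 = 221 = 5·41 + 16.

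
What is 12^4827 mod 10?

The units digit of 12^n cycles with period 4: 2, 4, 8, 6, …
4827 leaves remainder 3 on division by 4, so 12^4827 ends in 8.

8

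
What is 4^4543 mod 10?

The units digit of 4^n cycles with period 2: 4, 6, …
4543 leaves remainder 1 on division by 2, so 4^4543 ends in 4.

4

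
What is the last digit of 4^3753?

4

The units digit of 4^n cycles with period 2: 4, 6, …
3753 leaves remainder 1 on division by 2, so 4^3753 ends in 4.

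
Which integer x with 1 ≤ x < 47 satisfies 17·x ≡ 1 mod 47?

47 = 2·17 + 13
17 = 1·13 + 4
13 = 3·4 + 1
4 = 4·1 + 0
Back-substituting gives 17·36 ≡ 1 (mod 47).

36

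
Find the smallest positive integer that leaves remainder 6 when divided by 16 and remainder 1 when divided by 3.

x ≡ 1 (mod 3) gives x ∈ {1, 4, 7, 10, 13, 16, 19, 22}.
The first of these with x mod 16 = 6 is 22.

22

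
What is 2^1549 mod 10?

2

The units digit of 2^n cycles with period 4: 2, 4, 8, 6, …
1549 leaves remainder 1 on division by 4, so 2^1549 ends in 2.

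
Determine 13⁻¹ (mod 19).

3

13·3 = 39 = 2·19 + 1, so 13⁻¹ ≡ 3 (mod 19).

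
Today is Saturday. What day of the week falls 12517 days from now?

12517 = 1788·7 + 1, so 12517 mod 7 = 1.
Saturday + 1 day → Sunday.

Sunday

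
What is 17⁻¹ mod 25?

17·3 = 51 = 2·25 + 1, so 17⁻¹ ≡ 3 (mod 25).

3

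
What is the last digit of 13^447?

The units digit of 13^n cycles with period 4: 3, 9, 7, 1, …
447 leaves remainder 3 on division by 4, so 13^447 ends in 7.

7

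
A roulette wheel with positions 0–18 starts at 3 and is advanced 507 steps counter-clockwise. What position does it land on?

507 − 26·19 = 13, so 507 ≡ 13 (mod 19).
(3 − 13) mod 19 = 9.

9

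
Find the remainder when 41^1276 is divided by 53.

Successive squares of 41 mod 53: 41^1≡41, 41^2≡38, 41^4≡13, 41^8≡10, 41^16≡47, 41^32≡36, 41^64≡24, 41^128≡46, 41^256≡49, 41^512≡16, 41^1024≡44.
1276 = 4 + 8 + 16 + 32 + 64 + 128 + 1024, so 41^1276 ≡ 13·10·47·36·24·46·44 ≡ 15 (mod 53).

15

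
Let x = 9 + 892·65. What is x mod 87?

892·65 = 57980.
57980 − 666·87 = 38, so 57980 ≡ 38 (mod 87).
(9 + 38) mod 87 = 47.

47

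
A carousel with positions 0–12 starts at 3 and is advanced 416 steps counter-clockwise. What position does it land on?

3

416 − 32·13 = 0, so 416 ≡ 0 (mod 13).
(3 − 0) mod 13 = 3.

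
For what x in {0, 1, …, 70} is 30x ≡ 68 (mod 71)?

7

30⁻¹ ≡ 45 (mod 71) because 30·45 = 1350 = 19·71 + 1.
Multiplying both sides by 45: x ≡ 45·68 = 3060 ≡ 7 (mod 71).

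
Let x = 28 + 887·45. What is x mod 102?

61

887·45 = 39915.
39915 mod 102 = 33 (since 391·102 = 39882).
(28 + 33) mod 102 = 61.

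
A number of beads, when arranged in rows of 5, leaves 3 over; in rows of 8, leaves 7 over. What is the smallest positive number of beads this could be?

23

x ≡ 3 (mod 5) gives x ∈ {3, 8, 13, 18, 23}.
The first of these with x mod 8 = 7 is 23.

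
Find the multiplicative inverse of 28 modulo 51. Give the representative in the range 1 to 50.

28·31 = 868 = 17·51 + 1, so 28⁻¹ ≡ 31 (mod 51).

31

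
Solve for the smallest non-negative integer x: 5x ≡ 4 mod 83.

The inverse of 5 mod 83 is 50 (since 5·50 = 250 ≡ 1).
So x ≡ 50·4 = 200 ≡ 34 (mod 83).

34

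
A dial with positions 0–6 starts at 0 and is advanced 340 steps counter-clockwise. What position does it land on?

Dividing 340 by 7 gives quotient 48 and remainder 4.
(0 − 4) mod 7 = 3.

3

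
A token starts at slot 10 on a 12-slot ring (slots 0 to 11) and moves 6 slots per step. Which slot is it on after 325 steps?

4

325·6 = 1950.
1950 mod 12 = 6 (since 162·12 = 1944).
(10 + 6) mod 12 = 4.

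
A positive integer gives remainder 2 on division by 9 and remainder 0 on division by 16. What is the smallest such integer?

Since 16·4 ≡ 1 (mod 9), take x = 0 + 16·((2−0)·4 mod 9) = 0 + 16·8 = 128.
Check: 128 mod 9 = 2, 128 mod 16 = 0.

128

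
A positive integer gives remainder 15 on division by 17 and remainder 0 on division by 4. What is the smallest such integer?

Since 4·13 ≡ 1 (mod 17), take x = 0 + 4·((15−0)·13 mod 17) = 0 + 4·8 = 32.
Check: 32 mod 17 = 15, 32 mod 4 = 0.

32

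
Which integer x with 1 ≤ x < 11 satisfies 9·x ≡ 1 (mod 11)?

5

11 = 1·9 + 2
9 = 4·2 + 1
2 = 2·1 + 0
Back-substituting gives 9·5 ≡ 1 (mod 11).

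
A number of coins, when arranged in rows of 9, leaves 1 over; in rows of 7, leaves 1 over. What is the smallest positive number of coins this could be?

1

x ≡ 1 (mod 7) gives x ∈ {1}.
The first of these with x mod 9 = 1 is 1.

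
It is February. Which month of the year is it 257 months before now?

September

257 − 21·12 = 5, so 257 ≡ 5 (mod 12).
February − 5 months → September.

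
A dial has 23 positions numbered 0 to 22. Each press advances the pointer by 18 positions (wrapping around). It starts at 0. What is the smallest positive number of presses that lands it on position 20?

19

The inverse of 18 mod 23 is 9 (since 18·9 = 162 ≡ 1).
So x ≡ 9·20 = 180 ≡ 19 (mod 23).
Check: 18·19 = 342 = 14·23 + 20.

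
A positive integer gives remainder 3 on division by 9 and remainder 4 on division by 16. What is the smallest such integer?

84

Since 16·4 ≡ 1 (mod 9), take x = 4 + 16·((3−4)·4 mod 9) = 4 + 16·5 = 84.
Check: 84 mod 9 = 3, 84 mod 16 = 4.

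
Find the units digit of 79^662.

1

The units digit of 79^n cycles with period 2: 9, 1, …
662 mod 2 = 0, so the last digit matches 9^2 = 1.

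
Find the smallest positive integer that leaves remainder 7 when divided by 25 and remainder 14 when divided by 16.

382

x ≡ 14 (mod 16) gives x ∈ {14, 30, 46, 62, 78, 94, 110, 126, …}.
The first of these with x mod 25 = 7 is 382.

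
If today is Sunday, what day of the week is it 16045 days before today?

16045 − 2292·7 = 1, so 16045 ≡ 1 (mod 7).
Sunday − 1 day → Saturday.

Saturday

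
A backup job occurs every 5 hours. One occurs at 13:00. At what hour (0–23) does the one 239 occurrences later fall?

239·5 = 1195.
Dividing 1195 by 24 gives quotient 49 and remainder 19.
(13 + 19) mod 24 = 8.

8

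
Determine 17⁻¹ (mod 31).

11

31 = 1·17 + 14
17 = 1·14 + 3
14 = 4·3 + 2
3 = 1·2 + 1
2 = 2·1 + 0
Back-substituting gives 17·11 ≡ 1 (mod 31).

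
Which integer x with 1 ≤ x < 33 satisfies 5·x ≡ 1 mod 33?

5·20 = 100 = 3·33 + 1, so 5⁻¹ ≡ 20 (mod 33).

20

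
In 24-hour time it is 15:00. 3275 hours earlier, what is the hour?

4

3275 = 136·24 + 11, so 3275 mod 24 = 11.
(15 − 11) mod 24 = 4.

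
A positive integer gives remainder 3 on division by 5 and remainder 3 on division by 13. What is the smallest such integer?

3

Since 13·2 ≡ 1 (mod 5), take x = 3 + 13·((3−3)·2 mod 5) = 3 + 13·0 = 3.
Check: 3 mod 5 = 3, 3 mod 13 = 3.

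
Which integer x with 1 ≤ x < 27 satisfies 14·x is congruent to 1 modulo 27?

2

27 = 1·14 + 13
14 = 1·13 + 1
13 = 13·1 + 0
Back-substituting gives 14·2 ≡ 1 (mod 27).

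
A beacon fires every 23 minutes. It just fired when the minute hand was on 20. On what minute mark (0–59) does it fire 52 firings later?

52·23 = 1196.
1196 mod 60 = 56 (since 19·60 = 1140).
(20 + 56) mod 60 = 16.

16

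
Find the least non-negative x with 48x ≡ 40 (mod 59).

50

The inverse of 48 mod 59 is 16 (since 48·16 = 768 ≡ 1).
Multiplying both sides by 16: x ≡ 16·40 = 640 ≡ 50 (mod 59).
Check: 48·50 = 2400 = 40·59 + 40.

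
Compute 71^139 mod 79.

33

Square-and-reduce mod 79: 71^1≡71, 71^2≡64, 71^4≡67, 71^8≡65, 71^16≡38, 71^32≡22, 71^64≡10, 71^128≡21.
Since 139 = 1 + 2 + 8 + 128 in binary, 71^139 ≡ 71·64·65·21 ≡ 33 (mod 79).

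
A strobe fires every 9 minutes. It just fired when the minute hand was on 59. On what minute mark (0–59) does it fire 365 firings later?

44

365·9 = 3285.
3285 mod 60 = 45 (since 54·60 = 3240).
(59 + 45) mod 60 = 44.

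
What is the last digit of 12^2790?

The units digit of 12^n cycles with period 4: 2, 4, 8, 6, …
2790 leaves remainder 2 on division by 4, so 12^2790 ends in 4.

4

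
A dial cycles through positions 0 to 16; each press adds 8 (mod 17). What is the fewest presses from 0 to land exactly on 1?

17 = 2·8 + 1
8 = 8·1 + 0
Back-substituting gives 8·15 ≡ 1 (mod 17).

15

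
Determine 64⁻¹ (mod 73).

8

64·8 = 512 = 7·73 + 1, so 64⁻¹ ≡ 8 (mod 73).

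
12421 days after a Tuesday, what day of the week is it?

12421 = 1774·7 + 3, so 12421 mod 7 = 3.
Tuesday + 3 days → Friday.

Friday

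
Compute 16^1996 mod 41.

Successive squares of 16 mod 41: 16^1≡16, 16^2≡10, 16^4≡18, 16^8≡37, 16^16≡16, 16^32≡10, 16^64≡18, 16^128≡37, 16^256≡16, 16^512≡10, 16^1024≡18.
1996 = 4 + 8 + 64 + 128 + 256 + 512 + 1024, so 16^1996 ≡ 18·37·18·37·16·10·18 ≡ 16 (mod 41).

16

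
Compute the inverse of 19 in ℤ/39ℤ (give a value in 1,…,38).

19·37 = 703 = 18·39 + 1, so 19⁻¹ ≡ 37 (mod 39).

37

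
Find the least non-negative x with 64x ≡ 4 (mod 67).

64⁻¹ ≡ 22 (mod 67) because 64·22 = 1408 = 21·67 + 1.
Multiplying both sides by 22: x ≡ 22·4 = 88 ≡ 21 (mod 67).
Check: 64·21 = 1344 = 20·67 + 4.

21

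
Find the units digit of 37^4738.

9

Powers of 7 mod 10 repeat with period 4: 7, 9, 3, 1.
4738 mod 4 = 2, so the last digit matches 7^2 = 9.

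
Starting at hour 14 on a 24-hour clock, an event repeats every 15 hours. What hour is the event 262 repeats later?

262·15 = 3930.
Dividing 3930 by 24 gives quotient 163 and remainder 18.
(14 + 18) mod 24 = 8.

8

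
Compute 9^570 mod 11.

1

By repeated squaring mod 11: 9^1≡9, 9^2≡4, 9^4≡5, 9^8≡3, 9^16≡9, 9^32≡4, 9^64≡5, 9^128≡3, 9^256≡9, 9^512≡4.
Since 570 = 2 + 8 + 16 + 32 + 512 in binary, 9^570 ≡ 4·3·9·4·4 ≡ 1 (mod 11).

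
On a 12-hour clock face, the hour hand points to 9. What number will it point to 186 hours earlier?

3

186 = 15·12 + 6, so 186 mod 12 = 6.
9 − 6 → 3 on a 12-hour dial.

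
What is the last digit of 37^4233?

Last digits of 7^n: 7, 9, 3, 1 (period 4).
4233 leaves remainder 1 on division by 4, so 37^4233 ends in 7.

7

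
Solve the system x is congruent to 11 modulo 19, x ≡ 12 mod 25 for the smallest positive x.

87

Since 25·16 ≡ 1 (mod 19), take x = 12 + 25·((11−12)·16 mod 19) = 12 + 25·3 = 87.
Check: 87 mod 19 = 11, 87 mod 25 = 12.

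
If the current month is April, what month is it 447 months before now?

January

447 = 37·12 + 3, so 447 mod 12 = 3.
April − 3 months → January.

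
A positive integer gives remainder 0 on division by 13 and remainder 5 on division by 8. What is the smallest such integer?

13

x ≡ 5 (mod 8) gives x ∈ {5, 13}.
The first of these with x mod 13 = 0 is 13.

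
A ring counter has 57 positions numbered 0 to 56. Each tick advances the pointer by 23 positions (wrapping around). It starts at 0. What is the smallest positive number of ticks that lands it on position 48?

The inverse of 23 mod 57 is 5 (since 23·5 = 115 ≡ 1).
So x ≡ 5·48 = 240 ≡ 12 (mod 57).

12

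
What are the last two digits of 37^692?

81

Successive squares of 37 mod 100: 37^1≡37, 37^2≡69, 37^4≡61, 37^8≡21, 37^16≡41, 37^32≡81, 37^64≡61, 37^128≡21, 37^256≡41, 37^512≡81.
Since 692 = 4 + 16 + 32 + 128 + 512 in binary, 37^692 ≡ 61·41·81·21·81 ≡ 81 (mod 100).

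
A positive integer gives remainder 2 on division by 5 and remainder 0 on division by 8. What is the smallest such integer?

32

x ≡ 2 (mod 5) gives x ∈ {2, 7, 12, 17, 22, 27, 32}.
The first of these with x mod 8 = 0 is 32.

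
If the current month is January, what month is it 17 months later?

Dividing 17 by 12 gives quotient 1 and remainder 5.
January + 5 months → June.

June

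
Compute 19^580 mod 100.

Square-and-reduce mod 100: 19^1≡19, 19^2≡61, 19^4≡21, 19^8≡41, 19^16≡81, 19^32≡61, 19^64≡21, 19^128≡41, 19^256≡81, 19^512≡61.
Since 580 = 4 + 64 + 512 in binary, 19^580 ≡ 21·21·61 ≡ 1 (mod 100).

1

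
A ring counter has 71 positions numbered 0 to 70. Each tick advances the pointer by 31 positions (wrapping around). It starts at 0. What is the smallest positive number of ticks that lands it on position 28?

The inverse of 31 mod 71 is 55 (since 31·55 = 1705 ≡ 1).
So x ≡ 55·28 = 1540 ≡ 49 (mod 71).
Check: 31·49 = 1519 = 21·71 + 28.

49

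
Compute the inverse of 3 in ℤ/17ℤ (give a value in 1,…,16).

6

3·6 = 18 = 1·17 + 1, so 3⁻¹ ≡ 6 (mod 17).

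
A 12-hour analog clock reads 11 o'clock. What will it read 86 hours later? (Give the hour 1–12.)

1

Dividing 86 by 12 gives quotient 7 and remainder 2.
11 + 2 → 1 on a 12-hour dial.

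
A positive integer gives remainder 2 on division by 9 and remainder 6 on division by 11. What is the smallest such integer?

x ≡ 2 (mod 9) gives x ∈ {2, 11, 20, 29, 38, 47, 56, 65, …}.
The first of these with x mod 11 = 6 is 83.

83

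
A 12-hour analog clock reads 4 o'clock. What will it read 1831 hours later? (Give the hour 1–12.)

1831 − 152·12 = 7, so 1831 ≡ 7 (mod 12).
4 + 7 → 11 on a 12-hour dial.

11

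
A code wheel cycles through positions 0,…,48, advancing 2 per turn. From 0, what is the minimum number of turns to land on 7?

The inverse of 2 mod 49 is 25 (since 2·25 = 50 ≡ 1).
So x ≡ 25·7 = 175 ≡ 28 (mod 49).

28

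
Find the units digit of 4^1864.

6

Powers of 4 mod 10 repeat with period 2: 4, 6.
1864 mod 2 = 0, so the last digit matches 4^2 = 6.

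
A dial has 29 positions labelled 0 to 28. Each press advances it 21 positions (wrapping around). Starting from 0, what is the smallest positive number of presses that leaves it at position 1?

21·18 = 378 = 13·29 + 1, so 21⁻¹ ≡ 18 (mod 29).

18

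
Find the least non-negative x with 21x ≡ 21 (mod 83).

The inverse of 21 mod 83 is 4 (since 21·4 = 84 ≡ 1).
Multiplying both sides by 4: x ≡ 4·21 = 84 ≡ 1 (mod 83).

1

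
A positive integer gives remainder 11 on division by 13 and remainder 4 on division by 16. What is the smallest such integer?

x ≡ 11 (mod 13) gives x ∈ {11, 24, 37, 50, 63, 76, 89, 102, …}.
The first of these with x mod 16 = 4 is 180.

180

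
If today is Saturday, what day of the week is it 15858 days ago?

15858 mod 7 = 3 (since 2265·7 = 15855).
Saturday − 3 days → Wednesday.

Wednesday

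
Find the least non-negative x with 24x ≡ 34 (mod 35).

16

The inverse of 24 mod 35 is 19 (since 24·19 = 456 ≡ 1).
Multiplying both sides by 19: x ≡ 19·34 = 646 ≡ 16 (mod 35).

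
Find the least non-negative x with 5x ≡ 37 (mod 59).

31

The inverse of 5 mod 59 is 12 (since 5·12 = 60 ≡ 1).
So x ≡ 12·37 = 444 ≡ 31 (mod 59).
Check: 5·31 = 155 = 2·59 + 37.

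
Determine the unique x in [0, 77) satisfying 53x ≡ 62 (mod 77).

68

The inverse of 53 mod 77 is 16 (since 53·16 = 848 ≡ 1).
Multiplying both sides by 16: x ≡ 16·62 = 992 ≡ 68 (mod 77).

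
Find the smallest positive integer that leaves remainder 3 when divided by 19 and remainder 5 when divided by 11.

60

x ≡ 5 (mod 11) gives x ∈ {5, 16, 27, 38, 49, 60}.
The first of these with x mod 19 = 3 is 60.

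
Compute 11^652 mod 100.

21

Square-and-reduce mod 100: 11^1≡11, 11^2≡21, 11^4≡41, 11^8≡81, 11^16≡61, 11^32≡21, 11^64≡41, 11^128≡81, 11^256≡61, 11^512≡21.
Since 652 = 4 + 8 + 128 + 512 in binary, 11^652 ≡ 41·81·81·21 ≡ 21 (mod 100).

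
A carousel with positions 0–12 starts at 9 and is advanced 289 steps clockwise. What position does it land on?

Dividing 289 by 13 gives quotient 22 and remainder 3.
(9 + 3) mod 13 = 12.

12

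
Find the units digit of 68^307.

2

Last digits of 8^n: 8, 4, 2, 6 (period 4).
307 leaves remainder 3 on division by 4, so 68^307 ends in 2.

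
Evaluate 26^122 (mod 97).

66

By repeated squaring mod 97: 26^1≡26, 26^2≡94, 26^4≡9, 26^8≡81, 26^16≡62, 26^32≡61, 26^64≡35.
122 = 2 + 8 + 16 + 32 + 64, so 26^122 ≡ 94·81·62·61·35 ≡ 66 (mod 97).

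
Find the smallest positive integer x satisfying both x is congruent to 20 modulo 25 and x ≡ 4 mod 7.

95

Since 7·18 ≡ 1 (mod 25), take x = 4 + 7·((20−4)·18 mod 25) = 4 + 7·13 = 95.
Check: 95 mod 25 = 20, 95 mod 7 = 4.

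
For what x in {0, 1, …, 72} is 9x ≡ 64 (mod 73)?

72

9⁻¹ ≡ 65 (mod 73) because 9·65 = 585 = 8·73 + 1.
Multiplying both sides by 65: x ≡ 65·64 = 4160 ≡ 72 (mod 73).
Check: 9·72 = 648 = 8·73 + 64.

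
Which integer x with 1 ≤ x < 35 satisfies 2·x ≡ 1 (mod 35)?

18

35 = 17·2 + 1
2 = 2·1 + 0
Back-substituting gives 2·18 ≡ 1 (mod 35).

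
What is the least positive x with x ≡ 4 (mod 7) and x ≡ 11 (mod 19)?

x ≡ 4 (mod 7) gives x ∈ {4, 11}.
The first of these with x mod 19 = 11 is 11.

11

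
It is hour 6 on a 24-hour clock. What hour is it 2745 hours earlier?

2745 − 114·24 = 9, so 2745 ≡ 9 (mod 24).
(6 − 9) mod 24 = 21.

21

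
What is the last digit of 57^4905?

Last digits of 7^n: 7, 9, 3, 1 (period 4).
4905 leaves remainder 1 on division by 4, so 57^4905 ends in 7.

7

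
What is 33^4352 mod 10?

1

Powers of 3 mod 10 repeat with period 4: 3, 9, 7, 1.
4352 leaves remainder 0 on division by 4, so 33^4352 ends in 1.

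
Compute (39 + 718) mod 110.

97

718 mod 110 = 58 (since 6·110 = 660).
(39 + 58) mod 110 = 97.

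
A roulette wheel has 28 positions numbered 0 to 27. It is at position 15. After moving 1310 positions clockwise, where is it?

9

1310 mod 28 = 22 (since 46·28 = 1288).
(15 + 22) mod 28 = 9.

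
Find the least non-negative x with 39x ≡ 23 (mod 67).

59

39⁻¹ ≡ 55 (mod 67) because 39·55 = 2145 = 32·67 + 1.
So x ≡ 55·23 = 1265 ≡ 59 (mod 67).
Check: 39·59 = 2301 = 34·67 + 23.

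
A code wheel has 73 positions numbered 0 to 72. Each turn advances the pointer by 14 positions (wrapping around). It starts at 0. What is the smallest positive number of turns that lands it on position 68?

57

The inverse of 14 mod 73 is 47 (since 14·47 = 658 ≡ 1).
So x ≡ 47·68 = 3196 ≡ 57 (mod 73).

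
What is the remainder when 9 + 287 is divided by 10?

6

287 mod 10 = 7 (since 28·10 = 280).
(9 + 7) mod 10 = 6.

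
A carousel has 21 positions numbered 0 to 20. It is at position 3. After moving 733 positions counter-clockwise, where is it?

733 mod 21 = 19 (since 34·21 = 714).
(3 − 19) mod 21 = 5.

5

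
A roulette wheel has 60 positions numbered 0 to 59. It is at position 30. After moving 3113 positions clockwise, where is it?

23

3113 mod 60 = 53 (since 51·60 = 3060).
(30 + 53) mod 60 = 23.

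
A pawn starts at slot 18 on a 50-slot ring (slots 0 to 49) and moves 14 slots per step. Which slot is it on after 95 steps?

95·14 = 1330.
1330 mod 50 = 30 (since 26·50 = 1300).
(18 + 30) mod 50 = 48.

48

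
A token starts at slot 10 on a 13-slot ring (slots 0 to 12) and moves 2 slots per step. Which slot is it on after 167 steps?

167·2 = 334.
Dividing 334 by 13 gives quotient 25 and remainder 9.
(10 + 9) mod 13 = 6.

6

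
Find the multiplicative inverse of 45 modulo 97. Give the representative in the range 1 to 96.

97 = 2·45 + 7
45 = 6·7 + 3
7 = 2·3 + 1
3 = 3·1 + 0
Back-substituting gives 45·69 ≡ 1 (mod 97).

69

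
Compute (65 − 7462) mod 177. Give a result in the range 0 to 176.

7462 = 42·177 + 28, so 7462 mod 177 = 28.
(65 − 28) mod 177 = 37.

37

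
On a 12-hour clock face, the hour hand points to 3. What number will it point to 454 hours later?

454 mod 12 = 10 (since 37·12 = 444).
3 + 10 → 1 on a 12-hour dial.

1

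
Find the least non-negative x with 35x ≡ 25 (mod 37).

35⁻¹ ≡ 18 (mod 37) because 35·18 = 630 = 17·37 + 1.
So x ≡ 18·25 = 450 ≡ 6 (mod 37).
Check: 35·6 = 210 = 5·37 + 25.

6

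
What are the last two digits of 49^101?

Successive squares of 49 mod 100: 49^1≡49, 49^2≡1, 49^4≡1, 49^8≡1, 49^16≡1, 49^32≡1, 49^64≡1.
101 = 1 + 4 + 32 + 64, so 49^101 ≡ 49·1·1·1 ≡ 49 (mod 100).

49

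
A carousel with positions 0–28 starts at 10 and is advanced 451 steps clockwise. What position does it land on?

26

451 − 15·29 = 16, so 451 ≡ 16 (mod 29).
(10 + 16) mod 29 = 26.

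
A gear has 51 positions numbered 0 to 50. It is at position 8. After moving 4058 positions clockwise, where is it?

4058 = 79·51 + 29, so 4058 mod 51 = 29.
(8 + 29) mod 51 = 37.

37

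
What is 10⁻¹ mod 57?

57 = 5·10 + 7
10 = 1·7 + 3
7 = 2·3 + 1
3 = 3·1 + 0
Back-substituting gives 10·40 ≡ 1 (mod 57).

40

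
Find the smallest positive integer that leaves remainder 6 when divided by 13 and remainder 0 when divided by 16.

32

x ≡ 6 (mod 13) gives x ∈ {6, 19, 32}.
The first of these with x mod 16 = 0 is 32.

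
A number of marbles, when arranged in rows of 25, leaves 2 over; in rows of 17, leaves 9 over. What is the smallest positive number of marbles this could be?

77

x ≡ 9 (mod 17) gives x ∈ {9, 26, 43, 60, 77}.
The first of these with x mod 25 = 2 is 77.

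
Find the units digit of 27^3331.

Last digits of 7^n: 7, 9, 3, 1 (period 4).
3331 mod 4 = 3, so the last digit matches 7^3 = 3.

3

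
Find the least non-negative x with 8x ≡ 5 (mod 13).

8⁻¹ ≡ 5 (mod 13) because 8·5 = 40 = 3·13 + 1.
So x ≡ 5·5 = 25 ≡ 12 (mod 13).

12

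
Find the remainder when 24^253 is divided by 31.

Successive squares of 24 mod 31: 24^1≡24, 24^2≡18, 24^4≡14, 24^8≡10, 24^16≡7, 24^32≡18, 24^64≡14, 24^128≡10.
Since 253 = 1 + 4 + 8 + 16 + 32 + 64 + 128 in binary, 24^253 ≡ 24·14·10·7·18·14·10 ≡ 12 (mod 31).

12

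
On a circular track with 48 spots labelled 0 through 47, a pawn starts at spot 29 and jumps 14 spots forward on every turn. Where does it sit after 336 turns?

29

336·14 = 4704.
4704 = 98·48 + 0, so 4704 mod 48 = 0.
(29 + 0) mod 48 = 29.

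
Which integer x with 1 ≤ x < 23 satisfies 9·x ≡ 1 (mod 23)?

18

9·18 = 162 = 7·23 + 1, so 9⁻¹ ≡ 18 (mod 23).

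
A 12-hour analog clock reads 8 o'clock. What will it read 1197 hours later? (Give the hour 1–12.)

1197 − 99·12 = 9, so 1197 ≡ 9 (mod 12).
8 + 9 → 5 on a 12-hour dial.

5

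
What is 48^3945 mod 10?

8

The units digit of 48^n cycles with period 4: 8, 4, 2, 6, …
3945 mod 4 = 1, so the last digit matches 8^1 = 8.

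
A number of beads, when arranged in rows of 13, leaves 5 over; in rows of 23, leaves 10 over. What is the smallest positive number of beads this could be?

148

Since 23·4 ≡ 1 (mod 13), take x = 10 + 23·((5−10)·4 mod 13) = 10 + 23·6 = 148.
Check: 148 mod 13 = 5, 148 mod 23 = 10.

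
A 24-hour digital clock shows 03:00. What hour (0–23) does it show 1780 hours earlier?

23

Dividing 1780 by 24 gives quotient 74 and remainder 4.
(3 − 4) mod 24 = 23.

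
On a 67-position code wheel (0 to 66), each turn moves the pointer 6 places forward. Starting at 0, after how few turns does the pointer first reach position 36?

The inverse of 6 mod 67 is 56 (since 6·56 = 336 ≡ 1).
So x ≡ 56·36 = 2016 ≡ 6 (mod 67).

6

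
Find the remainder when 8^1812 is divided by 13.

1

Square-and-reduce mod 13: 8^1≡8, 8^2≡12, 8^4≡1, 8^8≡1, 8^16≡1, 8^32≡1, 8^64≡1, 8^128≡1, 8^256≡1, 8^512≡1, 8^1024≡1.
1812 = 4 + 16 + 256 + 512 + 1024, so 8^1812 ≡ 1·1·1·1·1 ≡ 1 (mod 13).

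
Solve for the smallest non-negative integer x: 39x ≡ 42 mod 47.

39⁻¹ ≡ 41 (mod 47) because 39·41 = 1599 = 34·47 + 1.
Multiplying both sides by 41: x ≡ 41·42 = 1722 ≡ 30 (mod 47).

30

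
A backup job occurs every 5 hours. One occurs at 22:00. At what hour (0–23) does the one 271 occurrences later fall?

271·5 = 1355.
Dividing 1355 by 24 gives quotient 56 and remainder 11.
(22 + 11) mod 24 = 9.

9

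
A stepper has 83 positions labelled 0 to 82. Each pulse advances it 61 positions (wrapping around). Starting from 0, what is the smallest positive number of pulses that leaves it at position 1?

61·49 = 2989 = 36·83 + 1, so 61⁻¹ ≡ 49 (mod 83).

49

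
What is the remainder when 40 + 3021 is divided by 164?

109

3021 = 18·164 + 69, so 3021 mod 164 = 69.
(40 + 69) mod 164 = 109.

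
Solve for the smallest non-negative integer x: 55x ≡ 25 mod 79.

55⁻¹ ≡ 23 (mod 79) because 55·23 = 1265 = 16·79 + 1.
Multiplying both sides by 23: x ≡ 23·25 = 575 ≡ 22 (mod 79).
Check: 55·22 = 1210 = 15·79 + 25.

22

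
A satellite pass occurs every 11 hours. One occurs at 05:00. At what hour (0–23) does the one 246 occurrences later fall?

23

246·11 = 2706.
2706 − 112·24 = 18, so 2706 ≡ 18 (mod 24).
(5 + 18) mod 24 = 23.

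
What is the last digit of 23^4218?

Powers of 3 mod 10 repeat with period 4: 3, 9, 7, 1.
4218 mod 4 = 2, so the last digit matches 3^2 = 9.

9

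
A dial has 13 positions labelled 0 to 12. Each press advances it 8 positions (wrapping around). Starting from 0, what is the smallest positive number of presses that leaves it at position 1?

13 = 1·8 + 5
8 = 1·5 + 3
5 = 1·3 + 2
3 = 1·2 + 1
2 = 2·1 + 0
Back-substituting gives 8·5 ≡ 1 (mod 13).

5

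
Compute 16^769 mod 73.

55

Square-and-reduce mod 73: 16^1≡16, 16^2≡37, 16^4≡55, 16^8≡32, 16^16≡2, 16^32≡4, 16^64≡16, 16^128≡37, 16^256≡55, 16^512≡32.
Since 769 = 1 + 256 + 512 in binary, 16^769 ≡ 16·55·32 ≡ 55 (mod 73).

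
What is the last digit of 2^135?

8

Last digits of 2^n: 2, 4, 8, 6 (period 4).
135 leaves remainder 3 on division by 4, so 2^135 ends in 8.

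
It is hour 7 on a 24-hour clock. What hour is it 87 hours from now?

Dividing 87 by 24 gives quotient 3 and remainder 15.
(7 + 15) mod 24 = 22.

22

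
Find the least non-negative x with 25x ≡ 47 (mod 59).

The inverse of 25 mod 59 is 26 (since 25·26 = 650 ≡ 1).
Multiplying both sides by 26: x ≡ 26·47 = 1222 ≡ 42 (mod 59).
Check: 25·42 = 1050 = 17·59 + 47.

42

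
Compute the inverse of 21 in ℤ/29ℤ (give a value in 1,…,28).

18

29 = 1·21 + 8
21 = 2·8 + 5
8 = 1·5 + 3
5 = 1·3 + 2
3 = 1·2 + 1
2 = 2·1 + 0
Back-substituting gives 21·18 ≡ 1 (mod 29).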